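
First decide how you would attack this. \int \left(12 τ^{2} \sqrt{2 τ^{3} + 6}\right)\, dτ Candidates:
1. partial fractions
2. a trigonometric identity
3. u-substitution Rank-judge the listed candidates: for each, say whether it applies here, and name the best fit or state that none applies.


Diagnosis: u-substitution — a chain-rule shadow: 12 τ^{2} alongside a function of 2 τ^{3} + 6 means u = 2 τ^{3} + 6 unwinds the composition in one step.
- partial fractions: there is no rational-function structure to decompose.
- a trigonometric identity: with no trigonometric functions present, identity rewriting has no target.
- u-substitution: applicable, and directly so.


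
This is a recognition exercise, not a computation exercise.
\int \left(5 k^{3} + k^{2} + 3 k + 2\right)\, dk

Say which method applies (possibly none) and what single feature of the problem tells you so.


Verdict: no special technique — every term is a constant multiple of a power of k; term-wise power-rule integration needs no preliminary transformation.


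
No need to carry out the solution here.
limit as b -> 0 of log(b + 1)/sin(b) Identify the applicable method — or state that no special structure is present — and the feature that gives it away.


Method: l'Hôpital's rule (0/0) — plug in 0: top and bottom both hit zero, so differentiate each and retry. The standard small-argument limits would also carry it; the rule is the systematic route.


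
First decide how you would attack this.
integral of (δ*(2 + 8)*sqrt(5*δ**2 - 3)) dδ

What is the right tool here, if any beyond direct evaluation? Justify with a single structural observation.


Technique: u-substitution — read it as f(5*δ**2 - 3) times a constant multiple of d(5*δ**2 - 3): one substitution, u = 5*δ**2 - 3, finishes it.


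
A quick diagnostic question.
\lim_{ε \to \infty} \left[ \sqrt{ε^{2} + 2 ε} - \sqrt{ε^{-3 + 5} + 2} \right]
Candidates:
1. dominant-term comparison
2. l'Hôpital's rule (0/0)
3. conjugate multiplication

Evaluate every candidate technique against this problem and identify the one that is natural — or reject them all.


Verdict: conjugate multiplication — the difference \sqrt{ε^{2} + 2 ε} - \sqrt{ε^{-3 + 5} + 2} is an ∞ − ∞ stalemate; its conjugate partner breaks the tie.
- dominant-term comparison — leading-power comparison does not apply to this form.
- l'Hôpital's rule (0/0): the expression is a difference driving to ∞ − ∞, not a 0/0 quotient — there is no ratio for the rule to differentiate.
- conjugate multiplication — a fit — the right tool for this form.


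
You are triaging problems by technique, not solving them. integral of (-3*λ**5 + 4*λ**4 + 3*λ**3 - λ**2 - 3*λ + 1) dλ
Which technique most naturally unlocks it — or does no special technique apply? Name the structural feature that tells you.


Method: no special technique — every term is a constant multiple of a power of λ; term-wise power-rule integration needs no preliminary transformation.


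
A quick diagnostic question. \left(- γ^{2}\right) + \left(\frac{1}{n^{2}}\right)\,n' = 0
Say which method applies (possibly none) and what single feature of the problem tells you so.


Best approach: separation of variables — solved for the derivative, the right side splits multiplicatively into a function of each variable alone — divide and integrate each side. An exactness check succeeds on this form as well — separation and the potential function arrive at the same answer, separation more directly.


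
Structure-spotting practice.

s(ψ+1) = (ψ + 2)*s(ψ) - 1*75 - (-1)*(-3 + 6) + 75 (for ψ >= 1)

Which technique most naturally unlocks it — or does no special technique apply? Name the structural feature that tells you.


Verdict: a summation factor — it is first-order linear but the coefficient ψ + 2 depends on the index, so multiply through by a summation factor to telescope it.


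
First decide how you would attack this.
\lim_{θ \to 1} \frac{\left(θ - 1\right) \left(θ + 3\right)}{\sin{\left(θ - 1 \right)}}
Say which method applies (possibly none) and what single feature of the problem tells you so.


Method: l'Hôpital's rule (0/0) — both numerator and denominator vanish at 1: the genuine 0/0 indeterminate that l'Hôpital exists for. Expanding numerator and denominator to first order gives the same value — the rule automates exactly that.


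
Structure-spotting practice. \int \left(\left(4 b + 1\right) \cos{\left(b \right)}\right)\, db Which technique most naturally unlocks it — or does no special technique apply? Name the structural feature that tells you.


Method: integration by parts — the integrand splits as 4 b + 1 times \cos{\left(b \right)} — repeatedly differentiating the polynomial part kills it, which is the parts ladder.


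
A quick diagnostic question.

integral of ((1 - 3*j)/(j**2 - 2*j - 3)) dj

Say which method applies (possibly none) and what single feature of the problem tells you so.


Technique: partial fractions — a proper rational integrand over the factorable j**2 - 2*j - 3: partial fractions reduce it to elementary pieces.


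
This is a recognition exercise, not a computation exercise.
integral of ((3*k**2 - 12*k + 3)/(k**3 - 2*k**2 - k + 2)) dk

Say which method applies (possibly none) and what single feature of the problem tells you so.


Method: partial fractions — a proper rational integrand over the factorable k**3 - 2*k**2 - k + 2: partial fractions reduce it to elementary pieces.


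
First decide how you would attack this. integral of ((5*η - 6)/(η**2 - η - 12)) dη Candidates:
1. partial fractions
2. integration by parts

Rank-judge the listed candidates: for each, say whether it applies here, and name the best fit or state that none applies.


Verdict: partial fractions — the denominator η**2 - η - 12 factors, so the quotient decomposes into elementary partial fractions term by term.
- partial fractions: a fit — the right tool for this form.
- integration by parts — the nonconstant-polynomial-times-standard-kernel pattern (an exp, sine, cosine, or logarithm partner) is absent.


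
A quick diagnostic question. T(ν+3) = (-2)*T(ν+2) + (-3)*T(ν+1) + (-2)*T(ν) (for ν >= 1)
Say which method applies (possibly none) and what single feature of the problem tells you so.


Method: the characteristic-root method — every coefficient is a fixed number and the forcing is zero — substitute r^ν and read off the root equation.


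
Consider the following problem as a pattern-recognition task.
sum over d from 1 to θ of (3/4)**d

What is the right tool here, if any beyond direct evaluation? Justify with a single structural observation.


Diagnosis: the geometric series formula — each summand is the previous one scaled by 3/4; that constant multiplier is itself the geometric structure.


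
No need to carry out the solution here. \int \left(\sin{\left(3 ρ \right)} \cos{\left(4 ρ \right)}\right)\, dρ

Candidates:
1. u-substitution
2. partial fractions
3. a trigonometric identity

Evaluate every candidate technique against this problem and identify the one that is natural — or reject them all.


Verdict: a trigonometric identity — \sin{\left(3 ρ \right)} \cos{\left(4 ρ \right)} mixes two frequencies; the product-to-sum identity splits it into single-frequency sinusoids.
- u-substitution: no subexpression of the integrand pairs with its own derivative as a factor — individual terms may offer their own substitutions, but any change of variable covering the whole integral would have to be constructed from outside the expression.
- partial fractions: the expression is not a ratio of polynomials that decomposes further.
- a trigonometric identity: applies; the problem has the shape this method handles.


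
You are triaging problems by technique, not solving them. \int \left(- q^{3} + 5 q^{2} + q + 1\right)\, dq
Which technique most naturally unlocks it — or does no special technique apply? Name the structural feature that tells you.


Best approach: no special technique — nothing composite, nothing rational, nothing trigonometric — each constant-multiple power of q integrates by the power rule alone.


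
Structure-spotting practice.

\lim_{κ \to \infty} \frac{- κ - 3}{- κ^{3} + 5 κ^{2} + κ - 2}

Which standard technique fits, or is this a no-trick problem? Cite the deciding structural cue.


Verdict: dominant-term comparison — growth-rate triage: the leading powers of κ decide the limit, everything else is noise. Viewed as a single quotient this is an ∞/∞ form — an at-infinity application of l'Hôpital's rule would also resolve it; comparing leading growth reads the answer without differentiating.


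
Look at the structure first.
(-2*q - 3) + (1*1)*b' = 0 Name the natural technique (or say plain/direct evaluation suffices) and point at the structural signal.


Method: no special technique — solved for the derivative, no b appears — this is antidifferentiation in q wearing ODE clothing.


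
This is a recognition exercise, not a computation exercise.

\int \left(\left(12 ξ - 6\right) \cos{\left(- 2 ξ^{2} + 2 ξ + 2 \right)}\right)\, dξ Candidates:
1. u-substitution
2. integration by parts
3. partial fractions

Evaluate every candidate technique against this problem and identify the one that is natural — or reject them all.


Diagnosis: u-substitution — collected, the integrand has one factor that is, up to a constant, the derivative of an inner expression the rest depends on — substitute for that inner expression.
- u-substitution — yes, a natural case for it.
- integration by parts: the non-polynomial partner is not one of the parts kernels — exp, sine, or cosine with a degree-1 argument, or a logarithm.
- partial fractions — there is no rational-function structure to decompose.


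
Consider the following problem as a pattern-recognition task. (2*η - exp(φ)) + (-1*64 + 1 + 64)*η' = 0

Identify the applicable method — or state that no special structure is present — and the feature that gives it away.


Verdict: a linear integrating factor — the unknown enters only to the first power against a nonzero forcing term — the integrating-factor template applies directly.


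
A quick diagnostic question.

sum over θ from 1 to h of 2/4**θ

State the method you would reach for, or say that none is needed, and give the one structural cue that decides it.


Technique: the geometric series formula — consecutive terms stand in a fixed index-free ratio — the geometric sum formula closes it.


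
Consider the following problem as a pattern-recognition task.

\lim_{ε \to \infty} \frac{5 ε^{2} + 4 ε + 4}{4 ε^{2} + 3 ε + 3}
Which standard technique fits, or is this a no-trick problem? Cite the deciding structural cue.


Best approach: dominant-term comparison — growth-rate triage: the leading powers of ε decide the limit, everything else is noise. l'Hôpital's at-infinity variant applies to the expression viewed as a single quotient; the leading-term comparison is the direct route.


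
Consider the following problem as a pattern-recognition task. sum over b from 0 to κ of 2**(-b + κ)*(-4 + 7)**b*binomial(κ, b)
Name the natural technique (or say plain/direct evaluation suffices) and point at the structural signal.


Technique: the binomial theorem — the summand is term b of a binomial expansion in (-4 + 7) and 2; the whole sum is a single power.


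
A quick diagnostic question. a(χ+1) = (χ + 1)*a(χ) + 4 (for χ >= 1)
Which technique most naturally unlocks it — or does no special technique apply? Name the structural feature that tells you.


Method: a summation factor — first-order, linear, moving coefficient χ + 1: the discrete analogue of an integrating factor handles it.


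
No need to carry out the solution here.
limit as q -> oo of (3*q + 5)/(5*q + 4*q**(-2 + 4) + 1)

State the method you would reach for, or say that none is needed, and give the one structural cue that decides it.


Diagnosis: dominant-term comparison — divide through by the highest power of q; every lower-order term dies and the dominant terms decide the limit. Differentiating the expression as a single quotient would eventually settle it as well; matching dominant growth settles it immediately.


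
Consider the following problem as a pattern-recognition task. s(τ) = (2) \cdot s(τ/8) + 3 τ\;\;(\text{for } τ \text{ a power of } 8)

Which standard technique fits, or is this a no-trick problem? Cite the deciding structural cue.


Technique: the master substitution — treat m = log base 8 of τ as the new clock: one recursion step advances m by one while τ scales by 8.


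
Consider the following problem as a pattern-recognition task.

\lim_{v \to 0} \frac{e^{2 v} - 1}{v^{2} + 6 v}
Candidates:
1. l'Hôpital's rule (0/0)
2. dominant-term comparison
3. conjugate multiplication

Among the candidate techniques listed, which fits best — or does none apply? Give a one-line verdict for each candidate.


Technique: l'Hôpital's rule (0/0) — substituting 0 gives 0 over 0; differentiate top and bottom once and re-evaluate. A first-order expansion at the point is an equally standard path; the rule packages it.
- l'Hôpital's rule (0/0): yes, a natural case for it.
- dominant-term comparison: no dominant-degree comparison decides it.
- conjugate multiplication — there are no radicals in tension whose conjugate would simplify matters.


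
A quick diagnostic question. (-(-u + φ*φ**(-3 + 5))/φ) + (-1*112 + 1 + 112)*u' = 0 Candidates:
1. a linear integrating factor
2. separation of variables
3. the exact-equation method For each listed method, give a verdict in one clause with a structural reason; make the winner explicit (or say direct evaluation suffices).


Best approach: a linear integrating factor — the unknown enters only to the first power against a nonzero forcing term — the integrating-factor template applies directly.
- a linear integrating factor: a fit — the right tool for this form.
- separation of variables — the two dependences are entangled, not a clean product of one-variable pieces.
- the exact-equation method — exactness fails on the nose — the mixed partials do not match.


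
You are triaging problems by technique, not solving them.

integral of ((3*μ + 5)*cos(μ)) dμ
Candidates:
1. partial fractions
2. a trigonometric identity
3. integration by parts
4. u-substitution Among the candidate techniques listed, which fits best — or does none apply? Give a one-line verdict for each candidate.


Method: integration by parts — a polynomial 3*μ + 5 against the kernel cos(μ) is the signature bounded-ladder case for integration by parts.
- partial fractions: there is no rational-function structure to decompose.
- a trigonometric identity — the trigonometric factor has no even power to reduce and no cross-frequency product to convert — the standard power-reduction and product-to-sum identities do not engage it.
- integration by parts: applies; the problem has the shape this method handles.
- u-substitution: no subexpression of the integrand pairs with its own derivative as a factor — individual terms may offer their own substitutions, but any change of variable covering the whole integral would have to be constructed from outside the expression.


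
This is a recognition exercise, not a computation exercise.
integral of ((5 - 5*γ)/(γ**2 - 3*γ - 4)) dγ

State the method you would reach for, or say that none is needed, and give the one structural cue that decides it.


Method: partial fractions — with γ**2 - 3*γ - 4 factorable and the degree on top strictly smaller, simple-fraction decomposition is immediate.


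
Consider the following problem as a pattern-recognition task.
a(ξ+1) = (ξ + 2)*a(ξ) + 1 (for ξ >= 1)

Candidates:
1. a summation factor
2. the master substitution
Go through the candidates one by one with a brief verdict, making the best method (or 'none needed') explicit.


Best approach: a summation factor — normalize by the running product of ξ + 2: the left side becomes a difference, and differences sum.
- a summation factor: yes, a natural case for it.
- the master substitution: there is no divide-the-index recursive argument.


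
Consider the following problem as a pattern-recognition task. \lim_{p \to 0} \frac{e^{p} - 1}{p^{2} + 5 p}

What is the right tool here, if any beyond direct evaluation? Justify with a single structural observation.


Verdict: l'Hôpital's rule (0/0) — the 0/0 form at 0 is the signature situation for l'Hôpital's rule. Expanding numerator and denominator to first order gives the same value — the rule automates exactly that.


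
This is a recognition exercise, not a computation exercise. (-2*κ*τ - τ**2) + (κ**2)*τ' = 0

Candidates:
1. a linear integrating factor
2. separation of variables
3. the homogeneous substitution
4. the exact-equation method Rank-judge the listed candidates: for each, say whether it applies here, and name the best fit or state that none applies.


Technique: the homogeneous substitution — the slope's numerator and denominator have matching total degree, so it depends only on τ/κ and the ratio substitution collapses it. A Bernoulli rewrite works here as the equation stands — the homogeneous substitution is the more immediate reading.
- a linear integrating factor — the unknown enters nonlinearly (through a power, a denominator, or a transcendental function), which the linear integrating-factor recipe cannot absorb as-is — any repair would come from a preliminary substitution, not the factor.
- separation of variables: the two dependences are entangled, not a clean product of one-variable pieces.
- the homogeneous substitution: a fit — the right tool for this form.
- the exact-equation method — the mixed partial derivatives differ, so the left side is not a total differential.


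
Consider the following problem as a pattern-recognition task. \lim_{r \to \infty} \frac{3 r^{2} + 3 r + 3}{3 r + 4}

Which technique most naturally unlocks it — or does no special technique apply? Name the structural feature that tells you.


Best approach: dominant-term comparison — divide through by the highest power of r; every lower-order term dies and the dominant terms decide the limit. As a single quotient, the ∞/∞ shape would yield to repeated differentiation as well — the growth comparison gets there in one look.


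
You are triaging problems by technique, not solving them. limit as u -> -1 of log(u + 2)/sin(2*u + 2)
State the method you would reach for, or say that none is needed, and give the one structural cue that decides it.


Verdict: l'Hôpital's rule (0/0) — the 0/0 form at -1 is the signature situation for l'Hôpital's rule. The standard small-argument limits would also carry it; the rule is the systematic route.


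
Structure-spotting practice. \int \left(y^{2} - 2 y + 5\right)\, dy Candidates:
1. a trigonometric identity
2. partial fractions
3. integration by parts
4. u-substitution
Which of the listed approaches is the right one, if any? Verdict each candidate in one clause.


Technique: no special technique — every term is a constant multiple of a power of y; term-wise power-rule integration needs no preliminary transformation.
- a trigonometric identity — no sine or cosine appears, so there is nothing for a trigonometric identity to act on.
- partial fractions — there is no rational-function structure to decompose.
- integration by parts: splitting off a factor buys nothing — the integrand integrates directly without parts.
- u-substitution: any workable substitution here is cosmetic — the integrand is already in directly integrable form.


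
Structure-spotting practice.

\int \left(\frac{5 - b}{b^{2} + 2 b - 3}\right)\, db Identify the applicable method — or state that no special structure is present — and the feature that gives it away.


Method: partial fractions — the integrand is a proper rational function and its denominator b^{2} + 2 b - 3 factors into distinct pieces, so it splits into simple fractions.


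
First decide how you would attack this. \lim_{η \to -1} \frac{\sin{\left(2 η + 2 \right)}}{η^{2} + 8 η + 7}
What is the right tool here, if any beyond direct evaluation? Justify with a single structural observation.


Verdict: l'Hôpital's rule (0/0) — substituting -1 gives 0 over 0; differentiate top and bottom once and re-evaluate. Expanding numerator and denominator to first order gives the same value — the rule automates exactly that.


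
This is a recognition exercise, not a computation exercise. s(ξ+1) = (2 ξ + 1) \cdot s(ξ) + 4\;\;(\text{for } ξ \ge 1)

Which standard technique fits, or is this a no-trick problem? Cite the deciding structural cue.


Verdict: a summation factor — an index-dependent multiplier 2 ξ + 1 rules out characteristic roots; a summation factor converts it to a pure difference.


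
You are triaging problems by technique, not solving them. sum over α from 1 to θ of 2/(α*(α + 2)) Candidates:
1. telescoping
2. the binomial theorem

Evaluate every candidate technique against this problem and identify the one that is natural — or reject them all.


Method: telescoping — the denominator's roots in 2/(α*(α + 2)) sit an integer apart: decomposition produces a self-cancelling chain.
- telescoping — applicable, and directly so.
- the binomial theorem — the summand does not match any term pattern of an expanded binomial power.


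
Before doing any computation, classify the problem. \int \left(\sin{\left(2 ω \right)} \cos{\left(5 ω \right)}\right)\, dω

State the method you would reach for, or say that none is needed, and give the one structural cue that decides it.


Best approach: a trigonometric identity — \sin{\left(2 ω \right)} \cos{\left(5 ω \right)} mixes two frequencies; the product-to-sum identity splits it into single-frequency sinusoids.


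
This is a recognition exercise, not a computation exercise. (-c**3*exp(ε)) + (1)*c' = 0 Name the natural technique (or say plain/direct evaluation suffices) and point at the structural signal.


Diagnosis: separation of variables — the slope splits multiplicatively: exp(ε) carrying all ε-dependence times c**3 carrying all c-dependence — separate and integrate.


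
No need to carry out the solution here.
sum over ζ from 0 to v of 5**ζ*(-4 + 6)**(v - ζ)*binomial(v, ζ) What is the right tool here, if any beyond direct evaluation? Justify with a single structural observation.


Diagnosis: the binomial theorem — binomial coefficients against complementary powers of 5 and (-4 + 6): recognize the binomial expansion and resum.


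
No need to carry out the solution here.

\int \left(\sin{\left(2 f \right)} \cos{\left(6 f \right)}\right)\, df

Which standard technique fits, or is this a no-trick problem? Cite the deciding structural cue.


Best approach: a trigonometric identity — cross-frequency products like \sin{\left(2 f \right)} \cos{\left(6 f \right)} are the textbook product-to-sum case — the identity converts them to directly integrable sinusoids.


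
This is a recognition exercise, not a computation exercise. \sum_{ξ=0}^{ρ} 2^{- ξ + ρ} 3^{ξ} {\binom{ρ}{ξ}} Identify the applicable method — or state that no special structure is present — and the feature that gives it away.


Best approach: the binomial theorem — {\binom{ρ}{ξ}} weighting matched powers of 3 and 2 is the expanded form of (3 + 2)^ρ — fold it back up.


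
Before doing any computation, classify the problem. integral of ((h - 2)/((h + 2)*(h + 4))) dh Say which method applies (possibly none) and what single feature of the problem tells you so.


Verdict: partial fractions — a proper rational integrand whose denominator splits into simpler factors — decompose into partial fractions first.


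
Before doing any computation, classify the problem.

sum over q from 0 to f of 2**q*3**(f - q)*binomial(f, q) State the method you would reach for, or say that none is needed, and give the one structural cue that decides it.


Verdict: the binomial theorem — binomial coefficients against complementary powers of 2 and 3: recognize the binomial expansion and resum.


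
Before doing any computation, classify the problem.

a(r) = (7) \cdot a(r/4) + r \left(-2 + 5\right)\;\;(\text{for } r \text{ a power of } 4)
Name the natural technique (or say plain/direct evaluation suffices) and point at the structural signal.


Technique: the master substitution — treat m = log base 4 of r as the new clock: one recursion step advances m by one while r scales by 4.


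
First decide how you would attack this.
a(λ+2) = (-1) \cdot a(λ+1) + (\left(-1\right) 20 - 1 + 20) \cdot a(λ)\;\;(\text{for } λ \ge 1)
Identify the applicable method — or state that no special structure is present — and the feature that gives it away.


Best approach: the characteristic-root method — no index-dependence in the weights and nothing inhomogeneous: classic characteristic-equation setup.


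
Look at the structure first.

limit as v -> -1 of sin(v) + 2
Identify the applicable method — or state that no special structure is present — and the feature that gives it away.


Technique: no special technique — the expression is continuous at the evaluation point — substitute directly; no indeterminate form appears.


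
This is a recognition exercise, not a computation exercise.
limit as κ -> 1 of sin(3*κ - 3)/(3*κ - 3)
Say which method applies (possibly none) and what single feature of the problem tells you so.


Method: l'Hôpital's rule (0/0) — the 0/0 form at 1 is the signature situation for l'Hôpital's rule. A local series expansion at the point resolves it as well; the rule is the packaged version of that step.


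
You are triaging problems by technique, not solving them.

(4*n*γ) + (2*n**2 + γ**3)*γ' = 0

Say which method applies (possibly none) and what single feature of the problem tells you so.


Diagnosis: the exact-equation method — this form is already the differential of something: the matching mixed partials of 4*n*γ and 2*n**2 + γ**3 prove it.


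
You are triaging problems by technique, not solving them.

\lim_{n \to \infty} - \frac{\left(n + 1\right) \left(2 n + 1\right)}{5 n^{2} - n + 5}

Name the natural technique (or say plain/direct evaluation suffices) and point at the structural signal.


Method: dominant-term comparison — growth-rate triage: the leading powers of n decide the limit, everything else is noise. As a single quotient, the ∞/∞ shape would yield to repeated differentiation as well — the growth comparison gets there in one look.


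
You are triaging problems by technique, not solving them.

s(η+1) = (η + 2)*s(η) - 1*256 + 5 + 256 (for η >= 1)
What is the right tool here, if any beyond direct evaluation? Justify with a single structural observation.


Technique: a summation factor — first-order, linear, moving coefficient η + 2: the discrete analogue of an integrating factor handles it.


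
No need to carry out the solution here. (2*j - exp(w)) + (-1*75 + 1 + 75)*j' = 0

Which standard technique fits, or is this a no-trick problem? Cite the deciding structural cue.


Diagnosis: a linear integrating factor — linear in the unknown with genuine forcing: multiply through by the exponential of the integrated coefficient and the left side closes into one derivative.


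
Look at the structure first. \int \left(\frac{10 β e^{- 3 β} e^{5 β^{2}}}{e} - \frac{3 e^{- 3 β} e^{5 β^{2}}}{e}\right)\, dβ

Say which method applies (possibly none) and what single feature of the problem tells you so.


Method: u-substitution — collected, the integrand has one factor that is, up to a constant, the derivative of an inner expression the rest depends on — substitute for that inner expression.


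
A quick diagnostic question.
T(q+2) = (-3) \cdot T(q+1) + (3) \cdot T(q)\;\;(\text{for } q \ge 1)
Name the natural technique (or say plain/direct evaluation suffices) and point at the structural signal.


Verdict: the characteristic-root method — this is the constant-coefficient homogeneous case — the whole solution in q reduces to a polynomial's roots.


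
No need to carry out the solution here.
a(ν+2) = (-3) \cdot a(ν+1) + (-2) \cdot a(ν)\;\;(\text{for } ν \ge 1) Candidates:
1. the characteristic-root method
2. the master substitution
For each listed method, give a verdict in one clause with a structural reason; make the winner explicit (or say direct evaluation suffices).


Best approach: the characteristic-root method — shift-invariance with fixed coefficients calls for exponential trials; the characteristic polynomial finds every r^ν.
- the characteristic-root method — applicable, and directly so.
- the master substitution — there is no divide-the-index recursive argument.


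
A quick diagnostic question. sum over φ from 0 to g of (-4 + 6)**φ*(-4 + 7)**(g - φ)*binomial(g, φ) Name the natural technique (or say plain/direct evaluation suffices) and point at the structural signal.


Verdict: the binomial theorem — the summand is term φ of a binomial expansion in (-4 + 6) and (-4 + 7); the whole sum is a single power.


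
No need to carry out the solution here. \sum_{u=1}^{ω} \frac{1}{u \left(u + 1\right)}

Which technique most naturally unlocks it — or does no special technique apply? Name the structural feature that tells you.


Verdict: telescoping — rewrite \frac{1}{u \left(u + 1\right)} as simple fractions and successive terms eat each other — only the edges survive.


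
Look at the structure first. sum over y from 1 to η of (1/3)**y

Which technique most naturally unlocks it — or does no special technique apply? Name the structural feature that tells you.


Best approach: the geometric series formula — the ratio of consecutive terms is the constant 1/3, independent of the index — a geometric sum.


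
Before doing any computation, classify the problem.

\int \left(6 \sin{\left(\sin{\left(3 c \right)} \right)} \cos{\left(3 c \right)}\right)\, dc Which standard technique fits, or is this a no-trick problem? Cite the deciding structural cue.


Best approach: u-substitution — collected, the integrand has one factor that is, up to a constant, the derivative of an inner expression the rest depends on — substitute for that inner expression.


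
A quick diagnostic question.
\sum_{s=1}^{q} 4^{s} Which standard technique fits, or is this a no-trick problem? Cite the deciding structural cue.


Diagnosis: the geometric series formula — the ratio of consecutive terms is the constant 4, independent of the index — a geometric sum.


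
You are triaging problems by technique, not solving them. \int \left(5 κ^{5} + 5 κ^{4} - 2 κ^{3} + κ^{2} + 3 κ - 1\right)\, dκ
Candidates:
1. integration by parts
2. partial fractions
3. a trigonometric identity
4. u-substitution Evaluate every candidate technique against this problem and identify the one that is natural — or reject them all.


Technique: no special technique — the integrand is a sum of constant multiples of powers of κ — integrate term by term.
- integration by parts: parts would only shuffle a directly integrable integrand.
- partial fractions — there is no rational-function structure to decompose.
- a trigonometric identity: with no trigonometric functions present, identity rewriting has no target.
- u-substitution — any workable substitution here is cosmetic — the integrand is already in directly integrable form.


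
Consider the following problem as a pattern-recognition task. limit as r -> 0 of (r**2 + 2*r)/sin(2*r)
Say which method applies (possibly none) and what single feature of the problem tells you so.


Diagnosis: l'Hôpital's rule (0/0) — the 0/0 form at 0 is the signature situation for l'Hôpital's rule. Known elementary limits would finish this too — the rule just bypasses the case analysis.


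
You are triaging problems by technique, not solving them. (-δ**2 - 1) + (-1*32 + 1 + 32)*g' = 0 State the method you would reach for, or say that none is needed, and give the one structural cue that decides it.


Verdict: no special technique — solved for the derivative, no g appears — this is antidifferentiation in δ wearing ODE clothing.


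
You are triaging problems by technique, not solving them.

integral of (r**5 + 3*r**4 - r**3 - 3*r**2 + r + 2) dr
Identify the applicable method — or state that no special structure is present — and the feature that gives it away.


Verdict: no special technique — nothing composite, nothing rational, nothing trigonometric — each constant-multiple power of r integrates by the power rule alone.


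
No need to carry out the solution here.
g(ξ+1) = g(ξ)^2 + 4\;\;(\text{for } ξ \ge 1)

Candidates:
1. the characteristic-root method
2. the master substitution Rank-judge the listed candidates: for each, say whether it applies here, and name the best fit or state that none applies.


Best approach: no special technique — the update rule curves (it is not linear in the unknown sequence), so no superposition-based closed form attaches — iterate or study it directly.
- the characteristic-root method: nonlinearity rules out exponential-mode superposition from the start.
- the master substitution — the recursion steps by a constant offset, so exponential reindexing is pointless.


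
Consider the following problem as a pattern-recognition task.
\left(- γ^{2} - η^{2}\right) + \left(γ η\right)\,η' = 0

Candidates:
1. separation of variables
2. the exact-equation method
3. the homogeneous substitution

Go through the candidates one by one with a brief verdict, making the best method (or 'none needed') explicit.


Method: the homogeneous substitution — the slope's numerator and denominator have matching total degree, so it depends only on η/γ and the ratio substitution collapses it. A Bernoulli rewrite works here as the equation stands — the homogeneous substitution is the more immediate reading.
- separation of variables — the two dependences do not factor apart.
- the exact-equation method — the mixed partial derivatives differ, so the left side is not a total differential.
- the homogeneous substitution: yes, a natural case for it.


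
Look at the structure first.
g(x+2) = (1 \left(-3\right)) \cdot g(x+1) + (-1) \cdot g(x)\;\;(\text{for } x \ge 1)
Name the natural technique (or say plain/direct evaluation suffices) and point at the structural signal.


Technique: the characteristic-root method — because shifting x leaves the equation's coefficients unchanged, exponential trials reduce it to algebra.


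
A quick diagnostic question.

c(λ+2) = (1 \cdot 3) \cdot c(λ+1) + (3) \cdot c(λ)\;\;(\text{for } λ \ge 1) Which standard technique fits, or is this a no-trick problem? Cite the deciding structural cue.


Best approach: the characteristic-root method — fixed numeric weights on consecutive terms and no forcing term added: the root method in its home territory.


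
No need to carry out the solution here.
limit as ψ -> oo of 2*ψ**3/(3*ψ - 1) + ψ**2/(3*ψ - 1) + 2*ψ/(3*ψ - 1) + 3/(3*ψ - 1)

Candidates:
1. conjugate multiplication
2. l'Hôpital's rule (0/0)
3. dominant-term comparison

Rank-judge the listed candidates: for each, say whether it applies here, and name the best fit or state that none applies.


Diagnosis: dominant-term comparison — divide by the highest power of ψ present: lower-order terms vanish and the dominant ratio remains.
- conjugate multiplication — there is no infinity-minus-infinity radical difference to rationalize.
- l'Hôpital's rule (0/0) — as a single quotient the expression runs to ∞/∞ at the limit point — an at-infinity form of the rule would apply, though the leading-growth comparison is the direct reading.
- dominant-term comparison: a fit — the right tool for this form.


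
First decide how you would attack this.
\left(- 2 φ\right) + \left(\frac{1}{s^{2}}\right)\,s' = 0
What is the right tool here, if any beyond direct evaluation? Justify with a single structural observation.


Diagnosis: separation of variables — separating collects all s-dependence with the derivative and leaves all φ-dependence opposite: variables separate. An exactness check succeeds on this form as well — separation and the potential function arrive at the same answer, separation more directly.


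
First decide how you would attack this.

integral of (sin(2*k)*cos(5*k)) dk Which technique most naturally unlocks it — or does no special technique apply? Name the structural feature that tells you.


Technique: a trigonometric identity — cross-frequency products like sin(2*k)*cos(5*k) are the textbook product-to-sum case — the identity converts them to directly integrable sinusoids.


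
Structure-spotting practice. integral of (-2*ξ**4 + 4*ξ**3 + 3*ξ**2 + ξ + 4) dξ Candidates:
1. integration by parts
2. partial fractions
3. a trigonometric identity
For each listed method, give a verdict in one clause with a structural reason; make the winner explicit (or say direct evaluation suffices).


Best approach: no special technique — the integrand is a sum of constant multiples of powers of ξ — integrate term by term.
- integration by parts — splitting off a factor buys nothing — the integrand integrates directly without parts.
- partial fractions — there is no rational-function structure to decompose.
- a trigonometric identity — with no trigonometric functions present, identity rewriting has no target.


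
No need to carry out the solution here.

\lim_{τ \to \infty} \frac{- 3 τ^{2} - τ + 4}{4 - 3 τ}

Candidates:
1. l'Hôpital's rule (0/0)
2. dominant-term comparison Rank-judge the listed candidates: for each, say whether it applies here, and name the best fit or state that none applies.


Diagnosis: dominant-term comparison — divide through by the highest power of τ; every lower-order term dies and the dominant terms decide the limit.
- l'Hôpital's rule (0/0): no 0/0 form appears: written as one quotient, top and bottom both grow without bound, and the ratio is decided by their leading terms.
- dominant-term comparison — a fit — the right tool for this form.


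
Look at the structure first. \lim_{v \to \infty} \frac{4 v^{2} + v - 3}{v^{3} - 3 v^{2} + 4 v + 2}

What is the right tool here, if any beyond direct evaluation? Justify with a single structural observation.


Best approach: dominant-term comparison — at large v only the top-degree terms survive; compare the leading terms and the limit falls out. Viewed as a single quotient this is an ∞/∞ form — an at-infinity application of l'Hôpital's rule would also resolve it; comparing leading growth reads the answer without differentiating.


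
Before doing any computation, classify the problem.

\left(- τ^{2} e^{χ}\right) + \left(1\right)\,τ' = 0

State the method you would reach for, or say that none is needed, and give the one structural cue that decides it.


Best approach: separation of variables — a product of single-variable factors, e^{χ} and τ^{2} — the textbook separable form.


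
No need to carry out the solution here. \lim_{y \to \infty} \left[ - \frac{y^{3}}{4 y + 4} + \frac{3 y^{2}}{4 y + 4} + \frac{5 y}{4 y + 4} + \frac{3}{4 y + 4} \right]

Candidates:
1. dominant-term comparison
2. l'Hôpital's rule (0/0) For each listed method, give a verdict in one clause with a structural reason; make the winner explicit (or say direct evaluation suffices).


Best approach: dominant-term comparison — at large y only the top-degree terms survive; compare the leading terms and the limit falls out.
- dominant-term comparison: yes — fits the structure here.
- l'Hôpital's rule (0/0): as a single quotient the expression runs to ∞/∞ at the limit point — an at-infinity form of the rule would apply, though the leading-growth comparison is the direct reading.
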